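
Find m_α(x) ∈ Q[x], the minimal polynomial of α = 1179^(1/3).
m_α(x) = x^3 - 1179

α satisfies α^3 = 1179, so x^3 - 1179 annihilates α. By the rational root test, a rational root p/q (in lowest terms) of x^3 - 1179 would satisfy p^3 = 1179 q^3, forcing q = 1 and p^3 = 1179; but 1179 is not a perfect cube, contradiction. A monic cubic over Q with no rational root is irreducible (any nontrivial factorization would include a linear factor). Hence x^3 - 1179 is the minimal polynomial of α, and in particular [Q(α):Q] = 3.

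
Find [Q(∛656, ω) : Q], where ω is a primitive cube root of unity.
[Q(∛656, ω) : Q] = 6

[Q(∛656):Q] = 3 (min poly x^3 - 656, irreducible since 656 is not a perfect cube). [Q(ω):Q] = 2 (min poly x^2 + x + 1). Since Q(∛656) ⊂ R and ω ∉ R, we have ω ∉ Q(∛656), so x^2 + x + 1 remains irreducible over Q(∛656) and [Q(∛656, ω) : Q(∛656)] = 2. By the tower law, [Q(∛656, ω) : Q] = 3 · 2 = 6. (In fact Q(∛656, ω) is the splitting field of x^3 - 656 over Q.)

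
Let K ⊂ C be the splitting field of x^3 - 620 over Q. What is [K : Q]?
[K : Q] = 6

The roots of x^3 - 620 are ∛620, ω∛620, ω^2∛620 where ω = e^(2πi/3) is a primitive cube root of unity, so K = Q(∛620, ω). Now [Q(∛620):Q] = 3 (since 620 is not a perfect cube, x^3 - 620 is irreducible) and [Q(ω):Q] = 2. Both 2 and 3 divide [K:Q], and [K:Q] ≤ 3·2 = 6, so [K:Q] = 6. (Equivalently: Q(∛620) ⊂ R but ω ∉ R, so [K : Q(∛620)] = 2.)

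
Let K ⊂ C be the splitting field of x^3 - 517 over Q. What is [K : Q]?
[K : Q] = 6

The roots of x^3 - 517 are ∛517, ω∛517, ω^2∛517 where ω = e^(2πi/3) is a primitive cube root of unity, so K = Q(∛517, ω). Now [Q(∛517):Q] = 3 (since 517 is not a perfect cube, x^3 - 517 is irreducible) and [Q(ω):Q] = 2. Both 2 and 3 divide [K:Q], and [K:Q] ≤ 3·2 = 6, so [K:Q] = 6. (Equivalently: Q(∛517) ⊂ R but ω ∉ R, so [K : Q(∛517)] = 2.)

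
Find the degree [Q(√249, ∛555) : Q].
[Q(√249, ∛555) : Q] = 6

Let L = Q(√249, ∛555). Since Q(√249) ⊂ L and [Q(√249):Q] = 2, the tower law gives 2 | [L:Q]. Likewise Q(∛555) ⊂ L with [Q(∛555):Q] = 3 (because 555 is not a perfect cube), so 3 | [L:Q]. As gcd(2,3) = 1, [L:Q] is divisible by 6. Conversely L is generated over Q by √249 and ∛555, so [L:Q] ≤ 2·3 = 6. Therefore [Q(√249, ∛555) : Q] = 6.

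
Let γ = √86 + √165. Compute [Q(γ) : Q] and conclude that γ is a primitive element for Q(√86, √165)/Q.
[Q(γ) : Q] = 4 (equivalently, Q(γ) = Q(√86, √165))

Obviously Q(γ) ⊆ Q(√86, √165), and [Q(√86, √165):Q] = 4 (since 86, 165 are distinct squarefree integers > 1 with 14190 not a perfect square). To show equality we compute the minimal polynomial of γ. From γ = √86 + √165: γ^2 = 86 + 2√(14190) + 165 = 251 + 2√(14190), so γ^2 - 251 = 2√(14190); squaring, (γ^2 - 251)^2 = 4·14190, i.e. γ^4 - 502γ^2 + 63001 - 56760 = 0, i.e. γ^4 - 502γ^2 + 6241 = 0. So γ is a root of x^4 - 502x^2 + 6241. This polynomial is irreducible over Q: it has no rational root (each ±√86 ± √165 is irrational), and any factorization into two quadratics over Q would force √(14190) ∈ Q (pairing opposite roots) or √86, √165 ∈ Q (other pairings), all impossible. Hence [Q(γ):Q] = 4 = [Q(√86, √165):Q], so Q(γ) = Q(√86, √165).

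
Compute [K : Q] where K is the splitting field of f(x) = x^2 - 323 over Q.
[K : Q] = 2

f(x) = x^2 - 323 factors as (x - √323)(x + √323). The splitting field is K = Q(√323). Since 323 is squarefree and > 1, it is not a perfect square, so x^2 - 323 is irreducible over Q and [Q(√323) : Q] = 2. Hence [K : Q] = 2.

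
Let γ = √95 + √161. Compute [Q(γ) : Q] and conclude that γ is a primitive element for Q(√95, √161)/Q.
[Q(γ) : Q] = 4 (equivalently, Q(γ) = Q(√95, √161))

Obviously Q(γ) ⊆ Q(√95, √161), and [Q(√95, √161):Q] = 4 (since 95, 161 are distinct squarefree integers > 1 with 15295 not a perfect square). To show equality we compute the minimal polynomial of γ. From γ = √95 + √161: γ^2 = 95 + 2√(15295) + 161 = 256 + 2√(15295), so γ^2 - 256 = 2√(15295); squaring, (γ^2 - 256)^2 = 4·15295, i.e. γ^4 - 512γ^2 + 65536 - 61180 = 0, i.e. γ^4 - 512γ^2 + 4356 = 0. So γ is a root of x^4 - 512x^2 + 4356. This polynomial is irreducible over Q: it has no rational root (each ±√95 ± √161 is irrational), and any factorization into two quadratics over Q would force √(15295) ∈ Q (pairing opposite roots) or √95, √161 ∈ Q (other pairings), all impossible. Hence [Q(γ):Q] = 4 = [Q(√95, √161):Q], so Q(γ) = Q(√95, √161).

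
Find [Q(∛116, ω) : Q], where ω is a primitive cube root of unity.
[Q(∛116, ω) : Q] = 6

[Q(∛116):Q] = 3 (min poly x^3 - 116, irreducible since 116 is not a perfect cube). [Q(ω):Q] = 2 (min poly x^2 + x + 1). Since Q(∛116) ⊂ R and ω ∉ R, we have ω ∉ Q(∛116), so x^2 + x + 1 remains irreducible over Q(∛116) and [Q(∛116, ω) : Q(∛116)] = 2. By the tower law, [Q(∛116, ω) : Q] = 3 · 2 = 6. (In fact Q(∛116, ω) is the splitting field of x^3 - 116 over Q.)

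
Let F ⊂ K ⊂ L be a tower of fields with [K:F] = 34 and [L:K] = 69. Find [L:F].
[L:F] = 2346

The tower law says that for any tower of field extensions F ⊂ K ⊂ L with finite degrees, [L:F] = [L:K] · [K:F]. Here this gives [L:F] = 69 · 34 = 2346.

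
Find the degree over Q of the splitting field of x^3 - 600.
[K : Q] = 6

The roots of x^3 - 600 are ∛600, ω∛600, ω^2∛600 where ω = e^(2πi/3) is a primitive cube root of unity, so K = Q(∛600, ω). Now [Q(∛600):Q] = 3 (since 600 is not a perfect cube, x^3 - 600 is irreducible) and [Q(ω):Q] = 2. Both 2 and 3 divide [K:Q], and [K:Q] ≤ 3·2 = 6, so [K:Q] = 6. (Equivalently: Q(∛600) ⊂ R but ω ∉ R, so [K : Q(∛600)] = 2.)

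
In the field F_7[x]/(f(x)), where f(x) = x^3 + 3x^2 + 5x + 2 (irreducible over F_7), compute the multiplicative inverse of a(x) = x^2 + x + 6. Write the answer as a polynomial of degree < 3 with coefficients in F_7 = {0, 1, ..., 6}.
a(x)^(-1) ≡ 5x^2 + 3x + 6 (mod f(x))

Since f is irreducible over F_7, F_7[x]/(f) is a field and a(x) ≠ 0 has an inverse. Apply the extended Euclidean algorithm to f(x) and a(x) in F_7[x]: f(x) = (x + 2)·a(x) + (4x + 4);  a(x) = (2x)·(4x + 4) + (6). The last nonzero remainder is the constant 6 = gcd(f, a) in F_7. Back-substituting through the division chain expresses 6 = s(x)·a(x) + t(x)·f(x) with s(x) ≡ 2x^2 + 4x + 1 (mod f), so (2x^2 + 4x + 1)·a(x) ≡ 6 (mod f). Multiplying by 6^(-1) ≡ 6 in F_7 gives a(x)^(-1) ≡ 6·(2x^2 + 4x + 1) ≡ 5x^2 + 3x + 6 (mod f). Check: (x^2 + x + 6)·(5x^2 + 3x + 6) = 5x^4 + x^3 + 4x^2 + 3x + 1 ≡ 1 (mod x^3 + 3x^2 + 5x + 2).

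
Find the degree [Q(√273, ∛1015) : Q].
[Q(√273, ∛1015) : Q] = 6

Let L = Q(√273, ∛1015). Since Q(√273) ⊂ L and [Q(√273):Q] = 2, the tower law gives 2 | [L:Q]. Likewise Q(∛1015) ⊂ L with [Q(∛1015):Q] = 3 (because 1015 is not a perfect cube), so 3 | [L:Q]. As gcd(2,3) = 1, [L:Q] is divisible by 6. Conversely L is generated over Q by √273 and ∛1015, so [L:Q] ≤ 2·3 = 6. Therefore [Q(√273, ∛1015) : Q] = 6.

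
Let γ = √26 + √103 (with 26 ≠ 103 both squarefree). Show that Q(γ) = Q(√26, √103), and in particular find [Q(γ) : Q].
[Q(γ) : Q] = 4 (equivalently, Q(γ) = Q(√26, √103))

Obviously Q(γ) ⊆ Q(√26, √103), and [Q(√26, √103):Q] = 4 (since 26, 103 are distinct squarefree integers > 1 with 2678 not a perfect square). To show equality we compute the minimal polynomial of γ. From γ = √26 + √103: γ^2 = 26 + 2√(2678) + 103 = 129 + 2√(2678), so γ^2 - 129 = 2√(2678); squaring, (γ^2 - 129)^2 = 4·2678, i.e. γ^4 - 258γ^2 + 16641 - 10712 = 0, i.e. γ^4 - 258γ^2 + 5929 = 0. So γ is a root of x^4 - 258x^2 + 5929. This polynomial is irreducible over Q: it has no rational root (each ±√26 ± √103 is irrational), and any factorization into two quadratics over Q would force √(2678) ∈ Q (pairing opposite roots) or √26, √103 ∈ Q (other pairings), all impossible. Hence [Q(γ):Q] = 4 = [Q(√26, √103):Q], so Q(γ) = Q(√26, √103).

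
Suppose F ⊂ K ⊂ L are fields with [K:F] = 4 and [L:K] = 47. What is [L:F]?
[L:F] = 188

The tower law says that for any tower of field extensions F ⊂ K ⊂ L with finite degrees, [L:F] = [L:K] · [K:F]. Here this gives [L:F] = 47 · 4 = 188.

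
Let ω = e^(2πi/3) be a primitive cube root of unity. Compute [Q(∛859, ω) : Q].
[Q(∛859, ω) : Q] = 6

[Q(∛859):Q] = 3 (min poly x^3 - 859, irreducible since 859 is not a perfect cube). [Q(ω):Q] = 2 (min poly x^2 + x + 1). Since Q(∛859) ⊂ R and ω ∉ R, we have ω ∉ Q(∛859), so x^2 + x + 1 remains irreducible over Q(∛859) and [Q(∛859, ω) : Q(∛859)] = 2. By the tower law, [Q(∛859, ω) : Q] = 3 · 2 = 6. (In fact Q(∛859, ω) is the splitting field of x^3 - 859 over Q.)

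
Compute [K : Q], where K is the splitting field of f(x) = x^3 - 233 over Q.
[K : Q] = 6

The roots of x^3 - 233 are ∛233, ω∛233, ω^2∛233 where ω = e^(2πi/3) is a primitive cube root of unity, so K = Q(∛233, ω). Now [Q(∛233):Q] = 3 (since 233 is not a perfect cube, x^3 - 233 is irreducible) and [Q(ω):Q] = 2. Both 2 and 3 divide [K:Q], and [K:Q] ≤ 3·2 = 6, so [K:Q] = 6. (Equivalently: Q(∛233) ⊂ R but ω ∉ R, so [K : Q(∛233)] = 2.)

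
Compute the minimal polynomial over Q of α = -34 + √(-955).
m_α(x) = x^2 + 68x + 2111

From α + 34 = √(-955), squaring gives (α + 34)^2 = -955, i.e. α^2 + 68α + 1156 = -955, so α^2 + 68α + 2111 = 0. The discriminant of x^2 + 68x + 2111 is (68)^2 - 4·(2111) = 4624 - 8444 = -3820, and 4·(-955) is not a perfect square in Q since -955 is squarefree and ≠ 1. Hence x^2 + 68x + 2111 is irreducible over Q and is the minimal polynomial of α.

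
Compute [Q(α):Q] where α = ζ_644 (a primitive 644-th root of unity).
[Q(α):Q] = 264

The minimal polynomial of ζ_644 over Q is the 644-th cyclotomic polynomial Φ_644(x), which is irreducible over Q and has degree φ(644) = 264. Hence [Q(α):Q] = φ(644) = 264.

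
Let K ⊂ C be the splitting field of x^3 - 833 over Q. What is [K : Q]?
[K : Q] = 6

The roots of x^3 - 833 are ∛833, ω∛833, ω^2∛833 where ω = e^(2πi/3) is a primitive cube root of unity, so K = Q(∛833, ω). Now [Q(∛833):Q] = 3 (since 833 is not a perfect cube, x^3 - 833 is irreducible) and [Q(ω):Q] = 2. Both 2 and 3 divide [K:Q], and [K:Q] ≤ 3·2 = 6, so [K:Q] = 6. (Equivalently: Q(∛833) ⊂ R but ω ∉ R, so [K : Q(∛833)] = 2.)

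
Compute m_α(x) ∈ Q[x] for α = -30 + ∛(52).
m_α(x) = x^3 + 90x^2 + 2700x + 26948

Set β = α + 30 = ∛(52), so β^3 = 52. Then (α + 30)^3 - 52 = 0, i.e. α is a root of g(x) = (x + 30)^3 - 52 = x^3 + 90x^2 + 2700x + 26948. Since g(x) = h(x + 30) where h(x) = x^3 - 52, and h is irreducible over Q (because 52 is not a perfect cube, so h has no rational root, and a monic cubic with no rational root is irreducible), g is also irreducible (irreducibility is preserved under the substitution x → x + 30). Hence m_α(x) = x^3 + 90x^2 + 2700x + 26948.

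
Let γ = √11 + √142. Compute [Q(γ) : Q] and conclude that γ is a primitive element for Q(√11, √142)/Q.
[Q(γ) : Q] = 4 (equivalently, Q(γ) = Q(√11, √142))

Obviously Q(γ) ⊆ Q(√11, √142), and [Q(√11, √142):Q] = 4 (since 11, 142 are distinct squarefree integers > 1 with 1562 not a perfect square). To show equality we compute the minimal polynomial of γ. From γ = √11 + √142: γ^2 = 11 + 2√(1562) + 142 = 153 + 2√(1562), so γ^2 - 153 = 2√(1562); squaring, (γ^2 - 153)^2 = 4·1562, i.e. γ^4 - 306γ^2 + 23409 - 6248 = 0, i.e. γ^4 - 306γ^2 + 17161 = 0. So γ is a root of x^4 - 306x^2 + 17161. This polynomial is irreducible over Q: it has no rational root (each ±√11 ± √142 is irrational), and any factorization into two quadratics over Q would force √(1562) ∈ Q (pairing opposite roots) or √11, √142 ∈ Q (other pairings), all impossible. Hence [Q(γ):Q] = 4 = [Q(√11, √142):Q], so Q(γ) = Q(√11, √142).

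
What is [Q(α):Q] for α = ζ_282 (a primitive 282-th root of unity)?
[Q(α):Q] = 92

The minimal polynomial of ζ_282 over Q is the 282-th cyclotomic polynomial Φ_282(x), which is irreducible over Q and has degree φ(282) = 92. Hence [Q(α):Q] = φ(282) = 92.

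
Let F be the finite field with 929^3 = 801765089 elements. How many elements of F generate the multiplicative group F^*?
There are φ(801765088) = 384523776 primitive elements

F_q^* is cyclic of order q - 1 = 801765088. A cyclic group of order m has exactly φ(m) generators. Here m = 801765088 = 2^5 · 29 · 157 · 5503, so the number of primitive elements is φ(801765088) = 384523776.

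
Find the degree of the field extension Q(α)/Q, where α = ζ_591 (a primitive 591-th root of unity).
[Q(α):Q] = 392

The minimal polynomial of ζ_591 over Q is the 591-th cyclotomic polynomial Φ_591(x), which is irreducible over Q and has degree φ(591) = 392. Hence [Q(α):Q] = φ(591) = 392.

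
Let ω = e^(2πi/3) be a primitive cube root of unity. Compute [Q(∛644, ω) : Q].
[Q(∛644, ω) : Q] = 6

[Q(∛644):Q] = 3 (min poly x^3 - 644, irreducible since 644 is not a perfect cube). [Q(ω):Q] = 2 (min poly x^2 + x + 1). Since Q(∛644) ⊂ R and ω ∉ R, we have ω ∉ Q(∛644), so x^2 + x + 1 remains irreducible over Q(∛644) and [Q(∛644, ω) : Q(∛644)] = 2. By the tower law, [Q(∛644, ω) : Q] = 3 · 2 = 6. (In fact Q(∛644, ω) is the splitting field of x^3 - 644 over Q.)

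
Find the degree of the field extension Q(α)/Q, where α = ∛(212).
[Q(α):Q] = 3

The minimal polynomial of α is x^3 - 212, irreducible over Q since 212 is not a perfect cube (so x^3 - 212 has no rational root). Hence [Q(α):Q] = deg(m_α) = 3.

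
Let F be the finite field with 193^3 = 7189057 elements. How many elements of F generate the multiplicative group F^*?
There are φ(7189056) = 2052864 primitive elements

F_q^* is cyclic of order q - 1 = 7189056. A cyclic group of order m has exactly φ(m) generators. Here m = 7189056 = 2^6 · 3^2 · 7 · 1783, so the number of primitive elements is φ(7189056) = 2052864.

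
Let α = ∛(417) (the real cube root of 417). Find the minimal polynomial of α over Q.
m_α(x) = x^3 - 417

α satisfies α^3 = 417, so x^3 - 417 annihilates α. By the rational root test, a rational root p/q (in lowest terms) of x^3 - 417 would satisfy p^3 = 417 q^3, forcing q = 1 and p^3 = 417; but 417 is not a perfect cube, contradiction. A monic cubic over Q with no rational root is irreducible (any nontrivial factorization would include a linear factor). Hence x^3 - 417 is the minimal polynomial of α, and in particular [Q(α):Q] = 3.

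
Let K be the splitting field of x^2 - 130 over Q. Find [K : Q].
[K : Q] = 2

f(x) = x^2 - 130 factors as (x - √130)(x + √130). The splitting field is K = Q(√130). Since 130 is squarefree and > 1, it is not a perfect square, so x^2 - 130 is irreducible over Q and [Q(√130) : Q] = 2. Hence [K : Q] = 2.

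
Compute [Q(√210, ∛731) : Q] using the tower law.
[Q(√210, ∛731) : Q] = 6

Let L = Q(√210, ∛731). Since Q(√210) ⊂ L and [Q(√210):Q] = 2, the tower law gives 2 | [L:Q]. Likewise Q(∛731) ⊂ L with [Q(∛731):Q] = 3 (because 731 is not a perfect cube), so 3 | [L:Q]. As gcd(2,3) = 1, [L:Q] is divisible by 6. Conversely L is generated over Q by √210 and ∛731, so [L:Q] ≤ 2·3 = 6. Therefore [Q(√210, ∛731) : Q] = 6.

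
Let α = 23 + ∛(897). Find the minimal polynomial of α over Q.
m_α(x) = x^3 - 69x^2 + 1587x - 13064

Set β = α - 23 = ∛(897), so β^3 = 897. Then (α - 23)^3 - 897 = 0, i.e. α is a root of g(x) = (x - 23)^3 - 897 = x^3 - 69x^2 + 1587x - 13064. Since g(x) = h(x - 23) where h(x) = x^3 - 897, and h is irreducible over Q (because 897 is not a perfect cube, so h has no rational root, and a monic cubic with no rational root is irreducible), g is also irreducible (irreducibility is preserved under the substitution x → x - 23). Hence m_α(x) = x^3 - 69x^2 + 1587x - 13064.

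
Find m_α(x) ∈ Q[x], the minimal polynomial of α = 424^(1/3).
m_α(x) = x^3 - 424

α satisfies α^3 = 424, so x^3 - 424 annihilates α. By the rational root test, a rational root p/q (in lowest terms) of x^3 - 424 would satisfy p^3 = 424 q^3, forcing q = 1 and p^3 = 424; but 424 is not a perfect cube, contradiction. A monic cubic over Q with no rational root is irreducible (any nontrivial factorization would include a linear factor). Hence x^3 - 424 is the minimal polynomial of α, and in particular [Q(α):Q] = 3.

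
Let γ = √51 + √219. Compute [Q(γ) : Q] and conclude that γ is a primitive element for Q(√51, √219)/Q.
[Q(γ) : Q] = 4 (equivalently, Q(γ) = Q(√51, √219))

Obviously Q(γ) ⊆ Q(√51, √219), and [Q(√51, √219):Q] = 4 (since 51, 219 are distinct squarefree integers > 1 with 11169 not a perfect square). To show equality we compute the minimal polynomial of γ. From γ = √51 + √219: γ^2 = 51 + 2√(11169) + 219 = 270 + 2√(11169), so γ^2 - 270 = 2√(11169); squaring, (γ^2 - 270)^2 = 4·11169, i.e. γ^4 - 540γ^2 + 72900 - 44676 = 0, i.e. γ^4 - 540γ^2 + 28224 = 0. So γ is a root of x^4 - 540x^2 + 28224. This polynomial is irreducible over Q: it has no rational root (each ±√51 ± √219 is irrational), and any factorization into two quadratics over Q would force √(11169) ∈ Q (pairing opposite roots) or √51, √219 ∈ Q (other pairings), all impossible. Hence [Q(γ):Q] = 4 = [Q(√51, √219):Q], so Q(γ) = Q(√51, √219).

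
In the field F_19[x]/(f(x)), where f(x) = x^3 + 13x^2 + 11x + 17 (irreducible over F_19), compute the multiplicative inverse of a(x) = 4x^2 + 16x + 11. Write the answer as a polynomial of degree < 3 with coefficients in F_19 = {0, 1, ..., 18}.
a(x)^(-1) ≡ 15x^2 + 8x + 13 (mod f(x))

Since f is irreducible over F_19, F_19[x]/(f) is a field and a(x) ≠ 0 has an inverse. Apply the extended Euclidean algorithm to f(x) and a(x) in F_19[x]: f(x) = (5x + 7)·a(x) + (15x + 16);  a(x) = (18x + 11)·(15x + 16) + (6). The last nonzero remainder is the constant 6 = gcd(f, a) in F_19. Back-substituting through the division chain expresses 6 = s(x)·a(x) + t(x)·f(x) with s(x) ≡ 14x^2 + 10x + 2 (mod f), so (14x^2 + 10x + 2)·a(x) ≡ 6 (mod f). Multiplying by 6^(-1) ≡ 16 in F_19 gives a(x)^(-1) ≡ 16·(14x^2 + 10x + 2) ≡ 15x^2 + 8x + 13 (mod f). Check: (4x^2 + 16x + 11)·(15x^2 + 8x + 13) = 3x^4 + 6x^3 + 3x^2 + 11x + 10 ≡ 1 (mod x^3 + 13x^2 + 11x + 17).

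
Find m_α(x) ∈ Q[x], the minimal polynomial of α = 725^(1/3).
m_α(x) = x^3 - 725

α satisfies α^3 = 725, so x^3 - 725 annihilates α. By the rational root test, a rational root p/q (in lowest terms) of x^3 - 725 would satisfy p^3 = 725 q^3, forcing q = 1 and p^3 = 725; but 725 is not a perfect cube, contradiction. A monic cubic over Q with no rational root is irreducible (any nontrivial factorization would include a linear factor). Hence x^3 - 725 is the minimal polynomial of α, and in particular [Q(α):Q] = 3.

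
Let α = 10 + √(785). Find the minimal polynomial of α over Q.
m_α(x) = x^2 - 20x - 685

From α - 10 = √(785), squaring gives (α - 10)^2 = 785, i.e. α^2 - 20α + 100 = 785, so α^2 - 20α - 685 = 0. The discriminant of x^2 - 20x - 685 is (-20)^2 - 4·(-685) = 400 + 2740 = 3140, and 4·(785) is not a perfect square in Q since 785 is squarefree and ≠ 1. Hence x^2 - 20x - 685 is irreducible over Q and is the minimal polynomial of α.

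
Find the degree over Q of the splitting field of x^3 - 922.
[K : Q] = 6

The roots of x^3 - 922 are ∛922, ω∛922, ω^2∛922 where ω = e^(2πi/3) is a primitive cube root of unity, so K = Q(∛922, ω). Now [Q(∛922):Q] = 3 (since 922 is not a perfect cube, x^3 - 922 is irreducible) and [Q(ω):Q] = 2. Both 2 and 3 divide [K:Q], and [K:Q] ≤ 3·2 = 6, so [K:Q] = 6. (Equivalently: Q(∛922) ⊂ R but ω ∉ R, so [K : Q(∛922)] = 2.)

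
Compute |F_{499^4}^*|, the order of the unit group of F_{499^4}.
|F_{499^4}^*| = 62001498000

F_{499^4} has 499^4 = 62001498001 elements; its multiplicative group consists of all nonzero elements, so |F_{499^4}^*| = 62001498001 - 1 = 62001498000. (It is cyclic since any finite subgroup of the multiplicative group of a field is cyclic.)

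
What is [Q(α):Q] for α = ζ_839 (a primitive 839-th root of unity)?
[Q(α):Q] = 838

The minimal polynomial of ζ_839 over Q is the 839-th cyclotomic polynomial Φ_839(x), which is irreducible over Q and has degree φ(839) = 838. Hence [Q(α):Q] = φ(839) = 838.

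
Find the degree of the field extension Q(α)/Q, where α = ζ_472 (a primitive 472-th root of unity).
[Q(α):Q] = 232

The minimal polynomial of ζ_472 over Q is the 472-th cyclotomic polynomial Φ_472(x), which is irreducible over Q and has degree φ(472) = 232. Hence [Q(α):Q] = φ(472) = 232.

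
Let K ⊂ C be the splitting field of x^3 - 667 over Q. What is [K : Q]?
[K : Q] = 6

The roots of x^3 - 667 are ∛667, ω∛667, ω^2∛667 where ω = e^(2πi/3) is a primitive cube root of unity, so K = Q(∛667, ω). Now [Q(∛667):Q] = 3 (since 667 is not a perfect cube, x^3 - 667 is irreducible) and [Q(ω):Q] = 2. Both 2 and 3 divide [K:Q], and [K:Q] ≤ 3·2 = 6, so [K:Q] = 6. (Equivalently: Q(∛667) ⊂ R but ω ∉ R, so [K : Q(∛667)] = 2.)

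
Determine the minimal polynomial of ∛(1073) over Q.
m_α(x) = x^3 - 1073

α satisfies α^3 = 1073, so x^3 - 1073 annihilates α. By the rational root test, a rational root p/q (in lowest terms) of x^3 - 1073 would satisfy p^3 = 1073 q^3, forcing q = 1 and p^3 = 1073; but 1073 is not a perfect cube, contradiction. A monic cubic over Q with no rational root is irreducible (any nontrivial factorization would include a linear factor). Hence x^3 - 1073 is the minimal polynomial of α, and in particular [Q(α):Q] = 3.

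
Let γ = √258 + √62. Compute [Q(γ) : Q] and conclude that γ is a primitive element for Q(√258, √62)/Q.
[Q(γ) : Q] = 4 (equivalently, Q(γ) = Q(√258, √62))

Obviously Q(γ) ⊆ Q(√258, √62), and [Q(√258, √62):Q] = 4 (since 258, 62 are distinct squarefree integers > 1 with 15996 not a perfect square). To show equality we compute the minimal polynomial of γ. From γ = √258 + √62: γ^2 = 258 + 2√(15996) + 62 = 320 + 2√(15996), so γ^2 - 320 = 2√(15996); squaring, (γ^2 - 320)^2 = 4·15996, i.e. γ^4 - 640γ^2 + 102400 - 63984 = 0, i.e. γ^4 - 640γ^2 + 38416 = 0. So γ is a root of x^4 - 640x^2 + 38416. This polynomial is irreducible over Q: it has no rational root (each ±√258 ± √62 is irrational), and any factorization into two quadratics over Q would force √(15996) ∈ Q (pairing opposite roots) or √258, √62 ∈ Q (other pairings), all impossible. Hence [Q(γ):Q] = 4 = [Q(√258, √62):Q], so Q(γ) = Q(√258, √62).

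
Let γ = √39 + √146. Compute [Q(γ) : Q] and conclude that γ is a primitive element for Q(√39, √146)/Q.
[Q(γ) : Q] = 4 (equivalently, Q(γ) = Q(√39, √146))

Obviously Q(γ) ⊆ Q(√39, √146), and [Q(√39, √146):Q] = 4 (since 39, 146 are distinct squarefree integers > 1 with 5694 not a perfect square). To show equality we compute the minimal polynomial of γ. From γ = √39 + √146: γ^2 = 39 + 2√(5694) + 146 = 185 + 2√(5694), so γ^2 - 185 = 2√(5694); squaring, (γ^2 - 185)^2 = 4·5694, i.e. γ^4 - 370γ^2 + 34225 - 22776 = 0, i.e. γ^4 - 370γ^2 + 11449 = 0. So γ is a root of x^4 - 370x^2 + 11449. This polynomial is irreducible over Q: it has no rational root (each ±√39 ± √146 is irrational), and any factorization into two quadratics over Q would force √(5694) ∈ Q (pairing opposite roots) or √39, √146 ∈ Q (other pairings), all impossible. Hence [Q(γ):Q] = 4 = [Q(√39, √146):Q], so Q(γ) = Q(√39, √146).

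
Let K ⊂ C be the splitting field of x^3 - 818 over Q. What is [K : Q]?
[K : Q] = 6

The roots of x^3 - 818 are ∛818, ω∛818, ω^2∛818 where ω = e^(2πi/3) is a primitive cube root of unity, so K = Q(∛818, ω). Now [Q(∛818):Q] = 3 (since 818 is not a perfect cube, x^3 - 818 is irreducible) and [Q(ω):Q] = 2. Both 2 and 3 divide [K:Q], and [K:Q] ≤ 3·2 = 6, so [K:Q] = 6. (Equivalently: Q(∛818) ⊂ R but ω ∉ R, so [K : Q(∛818)] = 2.)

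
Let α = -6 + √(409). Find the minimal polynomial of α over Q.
m_α(x) = x^2 + 12x - 373

From α + 6 = √(409), squaring gives (α + 6)^2 = 409, i.e. α^2 + 12α + 36 = 409, so α^2 + 12α - 373 = 0. The discriminant of x^2 + 12x - 373 is (12)^2 - 4·(-373) = 144 + 1492 = 1636, and 4·(409) is not a perfect square in Q since 409 is squarefree and ≠ 1. Hence x^2 + 12x - 373 is irreducible over Q and is the minimal polynomial of α.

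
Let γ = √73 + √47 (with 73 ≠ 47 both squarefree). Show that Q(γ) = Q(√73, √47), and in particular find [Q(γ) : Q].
[Q(γ) : Q] = 4 (equivalently, Q(γ) = Q(√73, √47))

Obviously Q(γ) ⊆ Q(√73, √47), and [Q(√73, √47):Q] = 4 (since 73, 47 are distinct squarefree integers > 1 with 3431 not a perfect square). To show equality we compute the minimal polynomial of γ. From γ = √73 + √47: γ^2 = 73 + 2√(3431) + 47 = 120 + 2√(3431), so γ^2 - 120 = 2√(3431); squaring, (γ^2 - 120)^2 = 4·3431, i.e. γ^4 - 240γ^2 + 14400 - 13724 = 0, i.e. γ^4 - 240γ^2 + 676 = 0. So γ is a root of x^4 - 240x^2 + 676. This polynomial is irreducible over Q: it has no rational root (each ±√73 ± √47 is irrational), and any factorization into two quadratics over Q would force √(3431) ∈ Q (pairing opposite roots) or √73, √47 ∈ Q (other pairings), all impossible. Hence [Q(γ):Q] = 4 = [Q(√73, √47):Q], so Q(γ) = Q(√73, √47).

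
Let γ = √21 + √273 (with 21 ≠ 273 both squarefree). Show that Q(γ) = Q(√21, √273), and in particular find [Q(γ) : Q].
[Q(γ) : Q] = 4 (equivalently, Q(γ) = Q(√21, √273))

Obviously Q(γ) ⊆ Q(√21, √273), and [Q(√21, √273):Q] = 4 (since 21, 273 are distinct squarefree integers > 1 with 5733 not a perfect square). To show equality we compute the minimal polynomial of γ. From γ = √21 + √273: γ^2 = 21 + 2√(5733) + 273 = 294 + 2√(5733), so γ^2 - 294 = 2√(5733); squaring, (γ^2 - 294)^2 = 4·5733, i.e. γ^4 - 588γ^2 + 86436 - 22932 = 0, i.e. γ^4 - 588γ^2 + 63504 = 0. So γ is a root of x^4 - 588x^2 + 63504. This polynomial is irreducible over Q: it has no rational root (each ±√21 ± √273 is irrational), and any factorization into two quadratics over Q would force √(5733) ∈ Q (pairing opposite roots) or √21, √273 ∈ Q (other pairings), all impossible. Hence [Q(γ):Q] = 4 = [Q(√21, √273):Q], so Q(γ) = Q(√21, √273).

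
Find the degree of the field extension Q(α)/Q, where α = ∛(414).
[Q(α):Q] = 3

The minimal polynomial of α is x^3 - 414, irreducible over Q since 414 is not a perfect cube (so x^3 - 414 has no rational root). Hence [Q(α):Q] = deg(m_α) = 3.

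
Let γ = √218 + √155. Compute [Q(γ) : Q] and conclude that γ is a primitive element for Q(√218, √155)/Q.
[Q(γ) : Q] = 4 (equivalently, Q(γ) = Q(√218, √155))

Obviously Q(γ) ⊆ Q(√218, √155), and [Q(√218, √155):Q] = 4 (since 218, 155 are distinct squarefree integers > 1 with 33790 not a perfect square). To show equality we compute the minimal polynomial of γ. From γ = √218 + √155: γ^2 = 218 + 2√(33790) + 155 = 373 + 2√(33790), so γ^2 - 373 = 2√(33790); squaring, (γ^2 - 373)^2 = 4·33790, i.e. γ^4 - 746γ^2 + 139129 - 135160 = 0, i.e. γ^4 - 746γ^2 + 3969 = 0. So γ is a root of x^4 - 746x^2 + 3969. This polynomial is irreducible over Q: it has no rational root (each ±√218 ± √155 is irrational), and any factorization into two quadratics over Q would force √(33790) ∈ Q (pairing opposite roots) or √218, √155 ∈ Q (other pairings), all impossible. Hence [Q(γ):Q] = 4 = [Q(√218, √155):Q], so Q(γ) = Q(√218, √155).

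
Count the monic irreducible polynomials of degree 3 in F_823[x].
There are 185813648 monic irreducible polynomials of degree 3 over F_823

Each element of F_{823^3} that lies in no proper subfield is a root of exactly one monic irreducible of degree 3 over F_823, and each such polynomial has 3 distinct roots in F_{823^3}. By Möbius inversion the count is N_823(3) = (1/3) Σ_{d|3} μ(3/d) · 823^d = (1/3)(μ(3)·823^1 + μ(1)·823^3) = 557440944/3 = 185813648.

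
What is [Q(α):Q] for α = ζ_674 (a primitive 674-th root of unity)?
[Q(α):Q] = 336

The minimal polynomial of ζ_674 over Q is the 674-th cyclotomic polynomial Φ_674(x), which is irreducible over Q and has degree φ(674) = 336. Hence [Q(α):Q] = φ(674) = 336.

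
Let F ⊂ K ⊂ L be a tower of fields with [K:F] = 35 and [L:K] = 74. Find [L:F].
[L:F] = 2590

The tower law says that for any tower of field extensions F ⊂ K ⊂ L with finite degrees, [L:F] = [L:K] · [K:F]. Here this gives [L:F] = 74 · 35 = 2590.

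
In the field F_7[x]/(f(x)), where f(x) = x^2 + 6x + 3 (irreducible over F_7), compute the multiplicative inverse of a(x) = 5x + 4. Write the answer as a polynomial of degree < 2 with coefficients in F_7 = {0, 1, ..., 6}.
a(x)^(-1) ≡ 5x + 5 (mod f(x))

Since f is irreducible over F_7, F_7[x]/(f) is a field and a(x) ≠ 0 has an inverse. Apply the extended Euclidean algorithm to f(x) and a(x) in F_7[x]: f(x) = (3x + 3)·a(x) + (5). The last nonzero remainder is the constant 5 = gcd(f, a) in F_7. Back-substituting through the division chain expresses 5 = s(x)·a(x) + t(x)·f(x) with s(x) ≡ 4x + 4 (mod f), so (4x + 4)·a(x) ≡ 5 (mod f). Multiplying by 5^(-1) ≡ 3 in F_7 gives a(x)^(-1) ≡ 3·(4x + 4) ≡ 5x + 5 (mod f). Check: (5x + 4)·(5x + 5) = 4x^2 + 3x + 6 ≡ 1 (mod x^2 + 6x + 3).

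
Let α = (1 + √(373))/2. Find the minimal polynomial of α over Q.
m_α(x) = x^2 - x - 93

From 2α - 1 = √(373), squaring gives (2α - 1)^2 = 373, i.e. 4α^2 - 4α + 1 = 373, so α^2 - α + (1 - 373)/4 = 0. Since 373 ≡ 1 (mod 4), (1 - 373)/4 = -93 ∈ Z. The polynomial x^2 - x - 93 has discriminant 1 - 4·(-93) = 373, which is not a perfect square in Q (d = 373 is squarefree and ≠ 1), so x^2 - x - 93 is irreducible over Q. It is the minimal polynomial of α.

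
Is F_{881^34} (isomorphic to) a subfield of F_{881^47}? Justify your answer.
No: F_{881^34} is not a subfield of F_{881^47}

F_{p^m} embeds in F_{p^n} iff m | n. Here 34 ∤ 47 (since 47 = 1·34 + 13 with remainder 13 ≠ 0), so F_{881^34} is not a subfield of F_{881^47}. Equivalently: if it were, the tower law would give 34 = [F_{881^34}:F_881] dividing [F_{881^47}:F_881] = 47, contradiction.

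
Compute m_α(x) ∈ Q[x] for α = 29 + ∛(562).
m_α(x) = x^3 - 87x^2 + 2523x - 24951

Set β = α - 29 = ∛(562), so β^3 = 562. Then (α - 29)^3 - 562 = 0, i.e. α is a root of g(x) = (x - 29)^3 - 562 = x^3 - 87x^2 + 2523x - 24951. Since g(x) = h(x - 29) where h(x) = x^3 - 562, and h is irreducible over Q (because 562 is not a perfect cube, so h has no rational root, and a monic cubic with no rational root is irreducible), g is also irreducible (irreducibility is preserved under the substitution x → x - 29). Hence m_α(x) = x^3 - 87x^2 + 2523x - 24951.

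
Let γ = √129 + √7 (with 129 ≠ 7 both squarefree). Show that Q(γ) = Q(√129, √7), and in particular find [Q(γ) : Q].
[Q(γ) : Q] = 4 (equivalently, Q(γ) = Q(√129, √7))

Obviously Q(γ) ⊆ Q(√129, √7), and [Q(√129, √7):Q] = 4 (since 129, 7 are distinct squarefree integers > 1 with 903 not a perfect square). To show equality we compute the minimal polynomial of γ. From γ = √129 + √7: γ^2 = 129 + 2√(903) + 7 = 136 + 2√(903), so γ^2 - 136 = 2√(903); squaring, (γ^2 - 136)^2 = 4·903, i.e. γ^4 - 272γ^2 + 18496 - 3612 = 0, i.e. γ^4 - 272γ^2 + 14884 = 0. So γ is a root of x^4 - 272x^2 + 14884. This polynomial is irreducible over Q: it has no rational root (each ±√129 ± √7 is irrational), and any factorization into two quadratics over Q would force √(903) ∈ Q (pairing opposite roots) or √129, √7 ∈ Q (other pairings), all impossible. Hence [Q(γ):Q] = 4 = [Q(√129, √7):Q], so Q(γ) = Q(√129, √7).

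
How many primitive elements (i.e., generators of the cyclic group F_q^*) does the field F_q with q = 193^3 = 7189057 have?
There are φ(7189056) = 2052864 primitive elements

F_q^* is cyclic of order q - 1 = 7189056. A cyclic group of order m has exactly φ(m) generators. Here m = 7189056 = 2^6 · 3^2 · 7 · 1783, so the number of primitive elements is φ(7189056) = 2052864.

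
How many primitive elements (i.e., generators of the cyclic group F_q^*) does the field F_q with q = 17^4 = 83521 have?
There are φ(83520) = 21504 primitive elements

F_q^* is cyclic of order q - 1 = 83520. A cyclic group of order m has exactly φ(m) generators. Here m = 83520 = 2^6 · 3^2 · 5 · 29, so the number of primitive elements is φ(83520) = 21504.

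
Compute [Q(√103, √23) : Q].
[Q(√103, √23) : Q] = 4

[Q(√103):Q] = 2 (min poly x^2 - 103, irreducible since 103 is squarefree > 1). For the top step, suppose √23 ∈ Q(√103), say √23 = c + d√103 with c, d ∈ Q. Squaring: 23 = c^2 + 103d^2 + 2cd√103. Since √103 ∉ Q this forces 2cd = 0. If d = 0 then √23 = c ∈ Q, contradicting 23 squarefree > 1. If c = 0 then 23 = 103d^2, so 103·23 = (103d)^2 is a perfect square in Q — but 103·23 = 2369 is not a perfect square (since 103 and 23 are distinct squarefree integers). Contradiction. Hence √23 ∉ Q(√103), so x^2 - 23 stays irreducible over Q(√103) and [Q(√103, √23) : Q(√103)] = 2. By the tower law, [Q(√103, √23) : Q] = 2 · 2 = 4.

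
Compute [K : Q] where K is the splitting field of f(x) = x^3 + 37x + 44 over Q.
[K : Q] = 6

By the rational root test, any rational root of the monic integer polynomial f(x) = x^3 + 37x + 44 must be an integer dividing the constant term 44, i.e. one of ±{1, 2, 4, 11, 22, 44}. Evaluating: f(1) = 82, f(-1) = 6, f(2) = 126, f(-2) = -38, f(4) = 256, f(-4) = -168, f(11) = 1782, f(-11) = -1694, f(22) = 11506, f(-22) = -11418, f(44) = 86856, f(-44) = -86768; none is 0, so f has no rational root and is therefore irreducible over Q (a cubic with no linear factor over a field is irreducible). For an irreducible cubic, the Galois group is A_3 or S_3 according as the discriminant disc(f) = -4a^3 - 27b^2 = -4·(37)^3 - 27·(44)^2 = -254884 is or is not a square in Q. Here disc(f) = -254884 is not a perfect square in Q, so the Galois group of f over Q is not contained in A_3 and must be all of S_3. The splitting field has degree |S_3| = 6 over Q, so [K : Q] = 6.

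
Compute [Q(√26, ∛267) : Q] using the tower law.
[Q(√26, ∛267) : Q] = 6

Let L = Q(√26, ∛267). Since Q(√26) ⊂ L and [Q(√26):Q] = 2, the tower law gives 2 | [L:Q]. Likewise Q(∛267) ⊂ L with [Q(∛267):Q] = 3 (because 267 is not a perfect cube), so 3 | [L:Q]. As gcd(2,3) = 1, [L:Q] is divisible by 6. Conversely L is generated over Q by √26 and ∛267, so [L:Q] ≤ 2·3 = 6. Therefore [Q(√26, ∛267) : Q] = 6.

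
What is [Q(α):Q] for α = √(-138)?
[Q(α):Q] = 2

[Q(α):Q] equals the degree of the minimal polynomial of α. Here α^2 = -138 and x^2 + 138 is irreducible (d = -138 is squarefree, ≠ 1, hence not a square), so deg(m_α) = 2. Thus [Q(α):Q] = 2.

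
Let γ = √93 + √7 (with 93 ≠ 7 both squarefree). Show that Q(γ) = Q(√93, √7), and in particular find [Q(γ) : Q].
[Q(γ) : Q] = 4 (equivalently, Q(γ) = Q(√93, √7))

Obviously Q(γ) ⊆ Q(√93, √7), and [Q(√93, √7):Q] = 4 (since 93, 7 are distinct squarefree integers > 1 with 651 not a perfect square). To show equality we compute the minimal polynomial of γ. From γ = √93 + √7: γ^2 = 93 + 2√(651) + 7 = 100 + 2√(651), so γ^2 - 100 = 2√(651); squaring, (γ^2 - 100)^2 = 4·651, i.e. γ^4 - 200γ^2 + 10000 - 2604 = 0, i.e. γ^4 - 200γ^2 + 7396 = 0. So γ is a root of x^4 - 200x^2 + 7396. This polynomial is irreducible over Q: it has no rational root (each ±√93 ± √7 is irrational), and any factorization into two quadratics over Q would force √(651) ∈ Q (pairing opposite roots) or √93, √7 ∈ Q (other pairings), all impossible. Hence [Q(γ):Q] = 4 = [Q(√93, √7):Q], so Q(γ) = Q(√93, √7).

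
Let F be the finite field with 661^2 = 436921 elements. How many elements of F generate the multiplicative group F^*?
There are φ(436920) = 105600 primitive elements

F_q^* is cyclic of order q - 1 = 436920. A cyclic group of order m has exactly φ(m) generators. Here m = 436920 = 2^3 · 3 · 5 · 11 · 331, so the number of primitive elements is φ(436920) = 105600.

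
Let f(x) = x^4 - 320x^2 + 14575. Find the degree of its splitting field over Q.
[K : Q] = 4

Solving the quadratic in x^2: x^2 = (320 ± √(320^2 - 4·14575))/2 = (320 ± √44100)/2 = (320 ± 210)/2, giving x^2 = 265 or x^2 = 55. So f(x) = (x^2 - 265)(x^2 - 55) and the roots of f are ±√265, ±√55. Hence the splitting field is K = Q(√265, √55). Since 265 and 55 are distinct squarefree integers > 1, their product 14575 is not a perfect square, so √55 ∉ Q(√265). By the tower law [K:Q] = [Q(√265,√55):Q(√265)] · [Q(√265):Q] = 2 · 2 = 4.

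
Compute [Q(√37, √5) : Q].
[Q(√37, √5) : Q] = 4

[Q(√37):Q] = 2 (min poly x^2 - 37, irreducible since 37 is squarefree > 1). For the top step, suppose √5 ∈ Q(√37), say √5 = c + d√37 with c, d ∈ Q. Squaring: 5 = c^2 + 37d^2 + 2cd√37. Since √37 ∉ Q this forces 2cd = 0. If d = 0 then √5 = c ∈ Q, contradicting 5 squarefree > 1. If c = 0 then 5 = 37d^2, so 37·5 = (37d)^2 is a perfect square in Q — but 37·5 = 185 is not a perfect square (since 37 and 5 are distinct squarefree integers). Contradiction. Hence √5 ∉ Q(√37), so x^2 - 5 stays irreducible over Q(√37) and [Q(√37, √5) : Q(√37)] = 2. By the tower law, [Q(√37, √5) : Q] = 2 · 2 = 4.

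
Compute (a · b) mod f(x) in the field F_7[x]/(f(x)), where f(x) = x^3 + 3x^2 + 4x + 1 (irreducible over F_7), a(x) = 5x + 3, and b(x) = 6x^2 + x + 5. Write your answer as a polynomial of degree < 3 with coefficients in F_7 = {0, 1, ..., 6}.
a · b ≡ 3x^2 + 6x + 6 (mod f(x))

Multiply in F_7[x]: a(x)·b(x) = (5x + 3)·(6x^2 + x + 5) = 2x^3 + 2x^2 + 1. This has degree ≥ 3, so divide by f(x) over F_7: 2x^3 + 2x^2 + 1 = (2)·(x^3 + 3x^2 + 4x + 1) + (3x^2 + 6x + 6). Hence a·b ≡ 3x^2 + 6x + 6 (mod f). (F_7[x]/(f) is a field with 7^3 = 343 elements since f is irreducible of degree 3.)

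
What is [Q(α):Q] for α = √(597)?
[Q(α):Q] = 2

[Q(α):Q] equals the degree of the minimal polynomial of α. Here α^2 = 597 and x^2 - 597 is irreducible (d = 597 is squarefree, ≠ 1, hence not a square), so deg(m_α) = 2. Thus [Q(α):Q] = 2.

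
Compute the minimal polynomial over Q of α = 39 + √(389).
m_α(x) = x^2 - 78x + 1132

From α - 39 = √(389), squaring gives (α - 39)^2 = 389, i.e. α^2 - 78α + 1521 = 389, so α^2 - 78α + 1132 = 0. The discriminant of x^2 - 78x + 1132 is (-78)^2 - 4·(1132) = 6084 - 4528 = 1556, and 4·(389) is not a perfect square in Q since 389 is squarefree and ≠ 1. Hence x^2 - 78x + 1132 is irreducible over Q and is the minimal polynomial of α.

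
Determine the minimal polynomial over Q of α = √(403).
m_α(x) = x^2 - 403

α satisfies α^2 - 403 = 0, so x^2 - 403 annihilates α. Since d = 403 is squarefree and ≠ 1, it is not a perfect square in Q, so x^2 - 403 has no rational root and is therefore irreducible over Q (a degree-2 polynomial over a field is irreducible iff it has no root). Hence m_α(x) = x^2 - 403.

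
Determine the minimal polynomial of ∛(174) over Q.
m_α(x) = x^3 - 174

α satisfies α^3 = 174, so x^3 - 174 annihilates α. By the rational root test, a rational root p/q (in lowest terms) of x^3 - 174 would satisfy p^3 = 174 q^3, forcing q = 1 and p^3 = 174; but 174 is not a perfect cube, contradiction. A monic cubic over Q with no rational root is irreducible (any nontrivial factorization would include a linear factor). Hence x^3 - 174 is the minimal polynomial of α, and in particular [Q(α):Q] = 3.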